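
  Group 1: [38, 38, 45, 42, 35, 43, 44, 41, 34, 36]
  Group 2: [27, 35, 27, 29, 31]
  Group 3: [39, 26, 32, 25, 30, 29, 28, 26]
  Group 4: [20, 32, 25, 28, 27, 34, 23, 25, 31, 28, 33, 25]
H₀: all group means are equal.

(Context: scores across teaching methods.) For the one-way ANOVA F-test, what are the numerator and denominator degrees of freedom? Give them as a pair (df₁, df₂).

k = 4 groups, N = 35 total
df = (k−1, N−k) = (4−1, 35−4) = (3, 31)

degrees of freedom = [3, 31]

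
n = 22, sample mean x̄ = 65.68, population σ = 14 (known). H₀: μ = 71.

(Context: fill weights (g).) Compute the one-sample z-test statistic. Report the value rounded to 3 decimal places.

test statistic = -1.782

SE = σ/√n = 14/√22 = 2.9848
z = (x̄−μ₀)/SE = (65.68−71)/2.9848 = -1.7824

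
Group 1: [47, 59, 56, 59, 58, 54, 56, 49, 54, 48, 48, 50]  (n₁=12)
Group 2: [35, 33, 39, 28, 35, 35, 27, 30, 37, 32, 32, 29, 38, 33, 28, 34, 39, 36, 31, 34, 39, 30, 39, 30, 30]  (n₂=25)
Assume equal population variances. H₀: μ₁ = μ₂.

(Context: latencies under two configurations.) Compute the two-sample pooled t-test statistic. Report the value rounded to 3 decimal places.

x̄₁=53.167, s₁=4.549, n₁=12
x̄₂=33.320, s₂=3.816, n₂=25
s_p² = [11·4.549² + 24·3.816²]/35 = 16.4888
SE = √(s_p²·(1/12+1/25)) = 1.4260
t = (53.167−33.320)/1.4260 = 13.9172
df = 35

test statistic = 13.917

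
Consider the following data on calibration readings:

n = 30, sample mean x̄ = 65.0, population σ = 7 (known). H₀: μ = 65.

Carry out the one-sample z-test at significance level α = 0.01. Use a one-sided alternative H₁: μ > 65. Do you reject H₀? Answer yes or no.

reject H₀: no

SE = σ/√n = 7/√30 = 1.2780
z = (x̄−μ₀)/SE = (65.0−65)/1.2780 = 0.0000
p-value (one-sided, H₁ greater) = 0.50000
At α=0.01: p ≥ α → fail to reject H₀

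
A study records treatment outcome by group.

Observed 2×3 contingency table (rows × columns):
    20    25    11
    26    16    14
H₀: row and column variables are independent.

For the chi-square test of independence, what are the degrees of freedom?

df = (r−1)(c−1) = (2−1)·(3−1) = 2

degrees of freedom = 2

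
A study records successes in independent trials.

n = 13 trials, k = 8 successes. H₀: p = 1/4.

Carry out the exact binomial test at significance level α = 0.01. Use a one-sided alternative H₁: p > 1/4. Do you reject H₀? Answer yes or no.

reject H₀: yes

Exact binomial: n=13, k=8, p₀=1/4=0.2500
P(X≥8) from Σ C(n,i)·p₀^i·(1−p₀)^(n−i)
p-value (one-sided, H₁ greater) = 0.00565
At α=0.01: p < α → reject H₀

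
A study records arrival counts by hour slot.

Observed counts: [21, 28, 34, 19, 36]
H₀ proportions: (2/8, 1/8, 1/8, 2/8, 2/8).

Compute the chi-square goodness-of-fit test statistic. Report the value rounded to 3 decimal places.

n = 138; E_i = n·p_i = [34.50, 17.25, 17.25, 34.50, 34.50]
χ² = (21−34.50)²/34.50 + (28−17.25)²/17.25 + (34−17.25)²/17.25 + (19−34.50)²/34.50 + (36−34.50)²/34.50 = 35.2754
df = 4

test statistic = 35.275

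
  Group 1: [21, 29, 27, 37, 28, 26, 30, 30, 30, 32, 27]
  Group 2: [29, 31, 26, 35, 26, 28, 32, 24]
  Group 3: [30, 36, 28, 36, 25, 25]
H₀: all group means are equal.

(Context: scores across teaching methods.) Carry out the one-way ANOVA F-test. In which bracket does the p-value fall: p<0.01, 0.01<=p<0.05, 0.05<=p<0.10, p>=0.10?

p-value bracket: p>=0.10

Group means [28.82, 28.88, 30.00], grand mean 29.120
SSB = Σnᵢ(x̄ᵢ−x̄)² = 6.129; SSW = ΣΣ(x−x̄ᵢ)² = 376.511
MSB = 6.129/2 = 3.0643; MSW = 376.511/22 = 17.1142
F = MSB/MSW = 0.1791
df = (2, 22)
p-value (upper-tail) = 0.83727
→ bracket: p>=0.10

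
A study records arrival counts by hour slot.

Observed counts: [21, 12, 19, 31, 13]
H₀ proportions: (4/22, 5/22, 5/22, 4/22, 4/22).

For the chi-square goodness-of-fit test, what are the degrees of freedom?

degrees of freedom = 4

df = k − 1 = 5 − 1 = 4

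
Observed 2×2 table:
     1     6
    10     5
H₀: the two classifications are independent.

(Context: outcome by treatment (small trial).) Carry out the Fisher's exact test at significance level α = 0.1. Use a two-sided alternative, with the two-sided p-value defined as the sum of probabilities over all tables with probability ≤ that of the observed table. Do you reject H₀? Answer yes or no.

Margins: r₁=7, r₂=15, c₁=11, c₂=11, n=22
p_obs = C(7,1)·C(15,10)/C(22,11); sum pmf over tables with pmf ≤ p_obs
p-value (two-sided) = 0.06347
At α=0.1: p < α → reject H₀

reject H₀: yes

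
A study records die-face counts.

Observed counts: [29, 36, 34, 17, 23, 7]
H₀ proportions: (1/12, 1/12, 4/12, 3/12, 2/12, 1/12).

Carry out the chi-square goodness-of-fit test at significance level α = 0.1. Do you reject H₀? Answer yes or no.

reject H₀: yes

n = 146; E_i = n·p_i = [12.17, 12.17, 48.67, 36.50, 24.33, 12.17]
χ² = (29−12.17)²/12.17 + (36−12.17)²/12.17 + (34−48.67)²/48.67 + (17−36.50)²/36.50 + (23−24.33)²/24.33 + (7−12.17)²/12.17 = 87.0822
df = 5
p-value (upper-tail) = 0.00000
At α=0.1: p < α → reject H₀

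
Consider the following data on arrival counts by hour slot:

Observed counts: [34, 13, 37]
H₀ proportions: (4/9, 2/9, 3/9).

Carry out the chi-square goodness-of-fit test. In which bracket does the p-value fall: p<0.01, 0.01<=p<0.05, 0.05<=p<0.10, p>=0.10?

p-value bracket: 0.05<=p<0.10

n = 84; E_i = n·p_i = [37.33, 18.67, 28.00]
χ² = (34−37.33)²/37.33 + (13−18.67)²/18.67 + (37−28.00)²/28.00 = 4.9107
df = 2
p-value (upper-tail) = 0.08583
→ bracket: 0.05<=p<0.10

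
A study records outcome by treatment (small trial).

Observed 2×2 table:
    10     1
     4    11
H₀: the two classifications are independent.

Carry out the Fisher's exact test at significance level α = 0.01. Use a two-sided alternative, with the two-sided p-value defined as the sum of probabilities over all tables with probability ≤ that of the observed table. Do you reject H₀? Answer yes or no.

reject H₀: yes

Margins: r₁=11, r₂=15, c₁=14, c₂=12, n=26
p_obs = C(11,10)·C(15,4)/C(26,14); sum pmf over tables with pmf ≤ p_obs
p-value (two-sided) = 0.00172
At α=0.01: p < α → reject H₀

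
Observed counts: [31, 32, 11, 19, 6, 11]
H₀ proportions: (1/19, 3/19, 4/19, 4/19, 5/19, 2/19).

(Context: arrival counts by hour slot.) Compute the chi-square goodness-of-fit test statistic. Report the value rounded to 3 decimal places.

n = 110; E_i = n·p_i = [5.79, 17.37, 23.16, 23.16, 28.95, 11.58]
χ² = (31−5.79)²/5.79 + (32−17.37)²/17.37 + (11−23.16)²/23.16 + (19−23.16)²/23.16 + (6−28.95)²/28.95 + (11−11.58)²/11.58 = 147.4558
df = 5

test statistic = 147.456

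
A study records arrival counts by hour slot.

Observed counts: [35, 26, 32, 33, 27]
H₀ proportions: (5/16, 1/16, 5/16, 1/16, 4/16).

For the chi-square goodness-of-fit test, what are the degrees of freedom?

df = k − 1 = 5 − 1 = 4

degrees of freedom = 4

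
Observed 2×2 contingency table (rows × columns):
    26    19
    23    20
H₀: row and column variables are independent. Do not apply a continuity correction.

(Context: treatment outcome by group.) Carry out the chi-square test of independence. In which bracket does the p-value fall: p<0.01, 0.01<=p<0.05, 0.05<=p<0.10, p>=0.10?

p-value bracket: p>=0.10

Row totals [45, 43], col totals [49, 39], n=88
χ² = (26−25.06)²/25.06 + (19−19.94)²/19.94 + (23−23.94)²/23.94 + (20−19.06)²/19.06 = 0.1639
df = 1
p-value (upper-tail) = 0.68555
→ bracket: p>=0.10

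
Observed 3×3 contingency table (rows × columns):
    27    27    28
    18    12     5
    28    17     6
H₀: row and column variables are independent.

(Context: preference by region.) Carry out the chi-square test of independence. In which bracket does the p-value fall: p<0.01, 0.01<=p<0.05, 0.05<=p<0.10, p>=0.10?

Row totals [82, 35, 51], col totals [73, 56, 39], n=168
χ² = (27−35.63)²/35.63 + (27−27.33)²/27.33 + (28−19.04)²/19.04 + (18−15.21)²/15.21 + (12−11.67)²/11.67 + (5−8.12)²/8.12 + (28−22.16)²/22.16 + (17−17.00)²/17.00 + (6−11.84)²/11.84 = 12.4587
df = 4
p-value (upper-tail) = 0.01425
→ bracket: 0.01<=p<0.05

p-value bracket: 0.01<=p<0.05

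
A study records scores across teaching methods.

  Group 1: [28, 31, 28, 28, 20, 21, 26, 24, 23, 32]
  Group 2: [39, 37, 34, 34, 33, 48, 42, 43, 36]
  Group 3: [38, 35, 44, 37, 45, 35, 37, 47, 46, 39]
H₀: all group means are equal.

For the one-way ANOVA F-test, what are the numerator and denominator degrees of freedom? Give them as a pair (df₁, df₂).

degrees of freedom = [2, 26]

k = 3 groups, N = 29 total
df = (k−1, N−k) = (3−1, 29−3) = (2, 26)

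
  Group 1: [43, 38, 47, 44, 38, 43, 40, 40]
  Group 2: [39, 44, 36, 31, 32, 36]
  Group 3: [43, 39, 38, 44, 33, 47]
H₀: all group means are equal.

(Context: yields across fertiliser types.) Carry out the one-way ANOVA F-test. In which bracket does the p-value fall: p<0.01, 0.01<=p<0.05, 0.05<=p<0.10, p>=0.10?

Group means [41.62, 36.33, 40.67], grand mean 39.750
SSB = Σnᵢ(x̄ᵢ−x̄)² = 103.208; SSW = ΣΣ(x−x̄ᵢ)² = 308.542
MSB = 103.208/2 = 51.6042; MSW = 308.542/17 = 18.1495
F = MSB/MSW = 2.8433
df = (2, 17)
p-value (upper-tail) = 0.08606
→ bracket: 0.05<=p<0.10

p-value bracket: 0.05<=p<0.10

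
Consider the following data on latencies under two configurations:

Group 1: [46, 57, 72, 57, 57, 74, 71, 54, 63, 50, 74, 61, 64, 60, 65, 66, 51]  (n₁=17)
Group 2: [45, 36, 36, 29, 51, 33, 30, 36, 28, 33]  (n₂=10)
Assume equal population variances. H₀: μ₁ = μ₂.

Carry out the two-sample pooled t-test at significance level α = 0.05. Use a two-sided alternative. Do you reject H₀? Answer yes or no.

reject H₀: yes

x̄₁=61.294, s₁=8.498, n₁=17
x̄₂=35.700, s₂=7.243, n₂=10
s_p² = [16·8.498² + 9·7.243²]/25 = 65.1052
SE = √(s_p²·(1/17+1/10)) = 3.2156
t = (61.294−35.700)/3.2156 = 7.9593
df = 25
p-value (two-sided) = 0.00000
At α=0.05: p < α → reject H₀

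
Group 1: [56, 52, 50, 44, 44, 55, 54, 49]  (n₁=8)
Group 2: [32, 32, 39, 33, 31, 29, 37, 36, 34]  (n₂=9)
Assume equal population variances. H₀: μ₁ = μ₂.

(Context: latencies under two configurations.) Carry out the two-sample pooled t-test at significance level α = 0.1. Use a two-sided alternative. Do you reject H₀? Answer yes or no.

reject H₀: yes

x̄₁=50.500, s₁=4.660, n₁=8
x̄₂=33.667, s₂=3.162, n₂=9
s_p² = [7·4.660² + 8·3.162²]/15 = 15.4667
SE = √(s_p²·(1/8+1/9)) = 1.9110
t = (50.500−33.667)/1.9110 = 8.8087
df = 15
p-value (two-sided) = 0.00000
At α=0.1: p < α → reject H₀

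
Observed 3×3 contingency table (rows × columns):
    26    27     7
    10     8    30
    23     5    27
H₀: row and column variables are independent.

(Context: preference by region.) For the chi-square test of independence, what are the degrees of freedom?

degrees of freedom = 4

df = (r−1)(c−1) = (3−1)·(3−1) = 4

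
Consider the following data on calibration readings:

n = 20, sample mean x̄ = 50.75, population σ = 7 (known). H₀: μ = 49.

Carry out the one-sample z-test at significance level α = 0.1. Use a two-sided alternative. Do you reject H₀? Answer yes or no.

reject H₀: no

SE = σ/√n = 7/√20 = 1.5652
z = (x̄−μ₀)/SE = (50.75−49)/1.5652 = 1.1180
p-value (two-sided) = 0.26355
At α=0.1: p ≥ α → fail to reject H₀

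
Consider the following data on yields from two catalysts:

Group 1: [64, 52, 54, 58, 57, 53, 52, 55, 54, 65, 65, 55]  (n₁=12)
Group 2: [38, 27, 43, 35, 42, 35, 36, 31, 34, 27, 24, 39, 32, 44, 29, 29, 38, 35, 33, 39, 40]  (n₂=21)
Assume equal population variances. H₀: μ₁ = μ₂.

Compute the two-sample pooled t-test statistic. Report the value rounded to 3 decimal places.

x̄₁=57.000, s₁=4.954, n₁=12
x̄₂=34.762, s₂=5.567, n₂=21
s_p² = [11·4.954² + 20·5.567²]/31 = 28.7035
SE = √(s_p²·(1/12+1/21)) = 1.9388
t = (57.000−34.762)/1.9388 = 11.4703
df = 31

test statistic = 11.470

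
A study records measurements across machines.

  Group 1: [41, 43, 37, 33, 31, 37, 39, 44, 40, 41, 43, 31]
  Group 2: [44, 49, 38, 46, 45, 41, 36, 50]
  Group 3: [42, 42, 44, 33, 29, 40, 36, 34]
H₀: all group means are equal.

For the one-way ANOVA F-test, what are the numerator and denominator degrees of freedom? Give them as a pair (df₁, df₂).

degrees of freedom = [2, 25]

k = 3 groups, N = 28 total
df = (k−1, N−k) = (3−1, 28−3) = (2, 25)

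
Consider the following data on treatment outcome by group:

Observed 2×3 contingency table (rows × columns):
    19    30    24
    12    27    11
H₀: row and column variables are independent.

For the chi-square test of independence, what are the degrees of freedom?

df = (r−1)(c−1) = (2−1)·(3−1) = 2

degrees of freedom = 2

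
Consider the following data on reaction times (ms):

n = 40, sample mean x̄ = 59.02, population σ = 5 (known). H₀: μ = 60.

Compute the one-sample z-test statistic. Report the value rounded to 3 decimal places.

SE = σ/√n = 5/√40 = 0.7906
z = (x̄−μ₀)/SE = (59.02−60)/0.7906 = -1.2396

test statistic = -1.240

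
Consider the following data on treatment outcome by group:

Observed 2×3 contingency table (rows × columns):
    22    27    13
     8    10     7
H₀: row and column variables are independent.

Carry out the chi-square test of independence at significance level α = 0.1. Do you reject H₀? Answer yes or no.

reject H₀: no

Row totals [62, 25], col totals [30, 37, 20], n=87
χ² = (22−21.38)²/21.38 + (27−26.37)²/26.37 + (13−14.25)²/14.25 + (8−8.62)²/8.62 + (10−10.63)²/10.63 + (7−5.75)²/5.75 = 0.4987
df = 2
p-value (upper-tail) = 0.77930
At α=0.1: p ≥ α → fail to reject H₀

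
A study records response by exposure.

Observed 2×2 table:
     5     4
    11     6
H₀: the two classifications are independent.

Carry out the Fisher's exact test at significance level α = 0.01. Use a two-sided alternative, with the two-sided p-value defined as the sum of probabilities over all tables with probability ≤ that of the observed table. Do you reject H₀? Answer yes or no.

Margins: r₁=9, r₂=17, c₁=16, c₂=10, n=26
p_obs = C(9,5)·C(17,11)/C(26,16); sum pmf over tables with pmf ≤ p_obs
p-value (two-sided) = 0.69245
At α=0.01: p ≥ α → fail to reject H₀

reject H₀: no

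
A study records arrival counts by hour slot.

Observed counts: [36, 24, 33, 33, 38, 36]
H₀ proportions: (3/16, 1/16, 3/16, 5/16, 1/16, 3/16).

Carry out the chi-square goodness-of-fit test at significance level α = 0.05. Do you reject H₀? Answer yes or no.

reject H₀: yes

n = 200; E_i = n·p_i = [37.50, 12.50, 37.50, 62.50, 12.50, 37.50]
χ² = (36−37.50)²/37.50 + (24−12.50)²/12.50 + (33−37.50)²/37.50 + (33−62.50)²/62.50 + (38−12.50)²/12.50 + (36−37.50)²/37.50 = 77.1840
df = 5
p-value (upper-tail) = 0.00000
At α=0.05: p < α → reject H₀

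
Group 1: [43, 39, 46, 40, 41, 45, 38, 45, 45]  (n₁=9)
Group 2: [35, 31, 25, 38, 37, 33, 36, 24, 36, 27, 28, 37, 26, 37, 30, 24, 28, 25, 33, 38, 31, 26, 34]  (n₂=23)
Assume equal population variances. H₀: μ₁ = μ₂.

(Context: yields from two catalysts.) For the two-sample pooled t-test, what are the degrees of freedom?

degrees of freedom = 30

df = n₁ + n₂ − 2 = 9 + 23 − 2 = 30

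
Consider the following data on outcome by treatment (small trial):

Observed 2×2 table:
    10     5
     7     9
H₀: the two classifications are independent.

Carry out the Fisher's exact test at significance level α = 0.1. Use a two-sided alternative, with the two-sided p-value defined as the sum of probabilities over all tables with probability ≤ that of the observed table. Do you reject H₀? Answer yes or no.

Margins: r₁=15, r₂=16, c₁=17, c₂=14, n=31
p_obs = C(15,10)·C(16,7)/C(31,17); sum pmf over tables with pmf ≤ p_obs
p-value (two-sided) = 0.28516
At α=0.1: p ≥ α → fail to reject H₀

reject H₀: no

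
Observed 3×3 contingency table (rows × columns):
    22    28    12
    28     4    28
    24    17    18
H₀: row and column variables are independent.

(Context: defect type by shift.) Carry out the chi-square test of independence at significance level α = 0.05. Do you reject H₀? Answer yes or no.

Row totals [62, 60, 59], col totals [74, 49, 58], n=181
χ² = (22−25.35)²/25.35 + (28−16.78)²/16.78 + (12−19.87)²/19.87 + (28−24.53)²/24.53 + (4−16.24)²/16.24 + (28−19.23)²/19.23 + (24−24.12)²/24.12 + (17−15.97)²/15.97 + (18−18.91)²/18.91 = 24.8844
df = 4
p-value (upper-tail) = 0.00005
At α=0.05: p < α → reject H₀

reject H₀: yes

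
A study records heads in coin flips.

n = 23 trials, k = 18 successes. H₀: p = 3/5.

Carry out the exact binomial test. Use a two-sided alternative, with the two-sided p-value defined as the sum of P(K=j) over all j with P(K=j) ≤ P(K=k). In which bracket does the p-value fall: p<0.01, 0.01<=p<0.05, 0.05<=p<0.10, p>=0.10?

p-value bracket: 0.05<=p<0.10

Exact binomial: n=23, k=18, p₀=3/5=0.6000
P(X=j) = C(n,j)·p₀^j·(1−p₀)^(n−j); p = Σ P(X=j) over j with P(X=j) ≤ P(X=18)
p-value (two-sided) = 0.08889
→ bracket: 0.05<=p<0.10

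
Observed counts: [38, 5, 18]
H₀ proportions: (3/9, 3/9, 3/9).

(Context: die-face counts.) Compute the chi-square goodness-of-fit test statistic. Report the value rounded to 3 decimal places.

n = 61; E_i = n·p_i = [20.33, 20.33, 20.33]
χ² = (38−20.33)²/20.33 + (5−20.33)²/20.33 + (18−20.33)²/20.33 = 27.1803
df = 2

test statistic = 27.180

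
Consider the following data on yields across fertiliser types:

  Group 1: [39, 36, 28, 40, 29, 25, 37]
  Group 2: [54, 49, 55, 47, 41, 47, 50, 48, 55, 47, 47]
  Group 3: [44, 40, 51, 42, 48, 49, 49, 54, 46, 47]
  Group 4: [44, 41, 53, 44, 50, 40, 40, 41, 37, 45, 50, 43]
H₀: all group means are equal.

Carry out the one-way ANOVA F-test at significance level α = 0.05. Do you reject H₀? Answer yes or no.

Group means [33.43, 49.09, 47.00, 44.00], grand mean 44.300
SSB = Σnᵢ(x̄ᵢ−x̄)² = 1153.777; SSW = ΣΣ(x−x̄ᵢ)² = 804.623
MSB = 1153.777/3 = 384.5922; MSW = 804.623/36 = 22.3506
F = MSB/MSW = 17.2072
df = (3, 36)
p-value (upper-tail) = 0.00000
At α=0.05: p < α → reject H₀

reject H₀: yes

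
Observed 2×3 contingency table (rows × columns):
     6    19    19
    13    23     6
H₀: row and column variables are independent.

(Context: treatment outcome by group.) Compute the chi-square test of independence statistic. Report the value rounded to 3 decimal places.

test statistic = 9.679

Row totals [44, 42], col totals [19, 42, 25], n=86
χ² = (6−9.72)²/9.72 + (19−21.49)²/21.49 + (19−12.79)²/12.79 + (13−9.28)²/9.28 + (23−20.51)²/20.51 + (6−12.21)²/12.21 = 9.6786
df = 2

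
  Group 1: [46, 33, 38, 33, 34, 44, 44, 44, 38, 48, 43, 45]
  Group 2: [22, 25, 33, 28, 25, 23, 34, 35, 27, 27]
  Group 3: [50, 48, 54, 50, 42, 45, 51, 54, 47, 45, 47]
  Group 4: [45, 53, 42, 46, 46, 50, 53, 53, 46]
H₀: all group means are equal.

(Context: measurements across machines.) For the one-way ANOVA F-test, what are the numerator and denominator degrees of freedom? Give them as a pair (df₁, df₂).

k = 4 groups, N = 42 total
df = (k−1, N−k) = (4−1, 42−4) = (3, 38)

degrees of freedom = [3, 38]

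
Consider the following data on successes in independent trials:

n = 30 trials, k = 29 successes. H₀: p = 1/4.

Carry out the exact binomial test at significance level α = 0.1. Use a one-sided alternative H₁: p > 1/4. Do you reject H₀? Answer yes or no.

reject H₀: yes

Exact binomial: n=30, k=29, p₀=1/4=0.2500
P(X≥29) from Σ C(n,i)·p₀^i·(1−p₀)^(n−i)
p-value (one-sided, H₁ greater) = 0.00000
At α=0.1: p < α → reject H₀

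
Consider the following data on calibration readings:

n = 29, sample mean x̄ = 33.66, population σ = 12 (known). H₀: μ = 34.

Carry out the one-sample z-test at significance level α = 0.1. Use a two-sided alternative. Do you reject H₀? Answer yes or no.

SE = σ/√n = 12/√29 = 2.2283
z = (x̄−μ₀)/SE = (33.66−34)/2.2283 = -0.1526
p-value (two-sided) = 0.87873
At α=0.1: p ≥ α → fail to reject H₀

reject H₀: no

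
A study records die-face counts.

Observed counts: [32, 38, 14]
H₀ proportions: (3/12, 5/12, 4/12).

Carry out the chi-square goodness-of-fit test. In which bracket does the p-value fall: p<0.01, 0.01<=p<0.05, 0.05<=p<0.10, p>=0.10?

n = 84; E_i = n·p_i = [21.00, 35.00, 28.00]
χ² = (32−21.00)²/21.00 + (38−35.00)²/35.00 + (14−28.00)²/28.00 = 13.0190
df = 2
p-value (upper-tail) = 0.00149
→ bracket: p<0.01

p-value bracket: p<0.01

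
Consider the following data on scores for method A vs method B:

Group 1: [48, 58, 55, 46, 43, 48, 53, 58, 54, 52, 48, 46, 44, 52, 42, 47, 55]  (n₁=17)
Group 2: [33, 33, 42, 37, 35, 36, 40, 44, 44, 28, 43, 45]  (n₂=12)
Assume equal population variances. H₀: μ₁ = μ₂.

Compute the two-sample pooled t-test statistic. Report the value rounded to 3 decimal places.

x̄₁=49.941, s₁=5.080, n₁=17
x̄₂=38.333, s₂=5.466, n₂=12
s_p² = [16·5.080² + 11·5.466²]/27 = 27.4670
SE = √(s_p²·(1/17+1/12)) = 1.9760
t = (49.941−38.333)/1.9760 = 5.8744
df = 27

test statistic = 5.874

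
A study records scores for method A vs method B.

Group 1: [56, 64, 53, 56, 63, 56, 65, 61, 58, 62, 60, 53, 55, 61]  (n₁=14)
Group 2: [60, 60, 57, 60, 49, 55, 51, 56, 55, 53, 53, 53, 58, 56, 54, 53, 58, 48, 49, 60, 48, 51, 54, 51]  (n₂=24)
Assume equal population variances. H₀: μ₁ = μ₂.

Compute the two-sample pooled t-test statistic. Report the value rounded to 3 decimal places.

test statistic = 3.429

x̄₁=58.786, s₁=4.023, n₁=14
x̄₂=54.250, s₂=3.881, n₂=24
s_p² = [13·4.023² + 23·3.881²]/36 = 15.4683
SE = √(s_p²·(1/14+1/24)) = 1.3226
t = (58.786−54.250)/1.3226 = 3.4293
df = 36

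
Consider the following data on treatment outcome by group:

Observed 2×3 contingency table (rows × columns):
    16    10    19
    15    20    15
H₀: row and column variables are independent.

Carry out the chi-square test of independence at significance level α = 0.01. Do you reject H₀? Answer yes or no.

reject H₀: no

Row totals [45, 50], col totals [31, 30, 34], n=95
χ² = (16−14.68)²/14.68 + (10−14.21)²/14.21 + (19−16.11)²/16.11 + (15−16.32)²/16.32 + (20−15.79)²/15.79 + (15−17.89)²/17.89 = 3.5829
df = 2
p-value (upper-tail) = 0.16671
At α=0.01: p ≥ α → fail to reject H₀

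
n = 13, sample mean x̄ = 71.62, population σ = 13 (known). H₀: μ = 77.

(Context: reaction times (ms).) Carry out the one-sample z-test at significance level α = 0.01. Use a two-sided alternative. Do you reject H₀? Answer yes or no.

SE = σ/√n = 13/√13 = 3.6056
z = (x̄−μ₀)/SE = (71.62−77)/3.6056 = -1.4921
p-value (two-sided) = 0.13566
At α=0.01: p ≥ α → fail to reject H₀

reject H₀: no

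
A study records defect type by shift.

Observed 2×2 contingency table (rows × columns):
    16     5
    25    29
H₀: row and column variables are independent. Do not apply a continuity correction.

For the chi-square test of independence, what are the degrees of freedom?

degrees of freedom = 1

df = (r−1)(c−1) = (2−1)·(2−1) = 1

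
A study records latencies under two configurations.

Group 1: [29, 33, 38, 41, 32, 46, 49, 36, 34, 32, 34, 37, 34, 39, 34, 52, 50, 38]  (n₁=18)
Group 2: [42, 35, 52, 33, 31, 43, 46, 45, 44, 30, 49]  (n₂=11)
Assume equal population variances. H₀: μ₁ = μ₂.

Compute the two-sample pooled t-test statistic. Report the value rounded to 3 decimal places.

test statistic = -0.996

x̄₁=38.222, s₁=6.778, n₁=18
x̄₂=40.909, s₂=7.489, n₂=11
s_p² = [17·6.778² + 10·7.489²]/27 = 49.7045
SE = √(s_p²·(1/18+1/11)) = 2.6981
t = (38.222−40.909)/2.6981 = -0.9958
df = 27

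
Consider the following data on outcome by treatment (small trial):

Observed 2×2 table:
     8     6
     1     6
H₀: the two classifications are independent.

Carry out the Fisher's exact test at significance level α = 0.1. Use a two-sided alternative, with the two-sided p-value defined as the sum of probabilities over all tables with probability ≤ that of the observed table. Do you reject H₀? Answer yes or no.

Margins: r₁=14, r₂=7, c₁=9, c₂=12, n=21
p_obs = C(14,8)·C(7,1)/C(21,9); sum pmf over tables with pmf ≤ p_obs
p-value (two-sided) = 0.15882
At α=0.1: p ≥ α → fail to reject H₀

reject H₀: no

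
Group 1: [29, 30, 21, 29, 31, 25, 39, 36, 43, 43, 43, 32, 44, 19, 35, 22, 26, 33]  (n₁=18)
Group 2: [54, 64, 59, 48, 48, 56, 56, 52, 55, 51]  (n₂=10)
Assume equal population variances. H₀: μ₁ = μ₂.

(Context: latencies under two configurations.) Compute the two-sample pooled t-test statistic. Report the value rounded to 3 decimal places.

test statistic = -7.925

x̄₁=32.222, s₁=7.967, n₁=18
x̄₂=54.300, s₂=4.923, n₂=10
s_p² = [17·7.967² + 9·4.923²]/26 = 49.8927
SE = √(s_p²·(1/18+1/10)) = 2.7859
t = (32.222−54.300)/2.7859 = -7.9249
df = 26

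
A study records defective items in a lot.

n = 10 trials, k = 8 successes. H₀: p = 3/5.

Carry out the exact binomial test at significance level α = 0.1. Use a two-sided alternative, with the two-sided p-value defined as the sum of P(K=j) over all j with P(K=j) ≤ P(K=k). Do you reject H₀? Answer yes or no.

Exact binomial: n=10, k=8, p₀=3/5=0.6000
P(X=j) = C(n,j)·p₀^j·(1−p₀)^(n−j); p = Σ P(X=j) over j with P(X=j) ≤ P(X=8)
p-value (two-sided) = 0.33353
At α=0.1: p ≥ α → fail to reject H₀

reject H₀: no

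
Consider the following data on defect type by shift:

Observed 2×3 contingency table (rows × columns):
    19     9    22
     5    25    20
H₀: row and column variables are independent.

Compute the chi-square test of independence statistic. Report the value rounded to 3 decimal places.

test statistic = 15.791

Row totals [50, 50], col totals [24, 34, 42], n=100
χ² = (19−12.00)²/12.00 + (9−17.00)²/17.00 + (22−21.00)²/21.00 + (5−12.00)²/12.00 + (25−17.00)²/17.00 + (20−21.00)²/21.00 = 15.7913
df = 2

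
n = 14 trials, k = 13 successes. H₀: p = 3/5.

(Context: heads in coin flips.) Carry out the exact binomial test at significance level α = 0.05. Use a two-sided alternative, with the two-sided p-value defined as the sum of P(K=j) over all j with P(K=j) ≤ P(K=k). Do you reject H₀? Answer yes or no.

reject H₀: yes

Exact binomial: n=14, k=13, p₀=3/5=0.6000
P(X=j) = C(n,j)·p₀^j·(1−p₀)^(n−j); p = Σ P(X=j) over j with P(X=j) ≤ P(X=13)
p-value (two-sided) = 0.01200
At α=0.05: p < α → reject H₀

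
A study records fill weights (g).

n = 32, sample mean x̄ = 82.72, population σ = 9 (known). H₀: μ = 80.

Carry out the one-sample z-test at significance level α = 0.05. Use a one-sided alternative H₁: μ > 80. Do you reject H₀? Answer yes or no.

SE = σ/√n = 9/√32 = 1.5910
z = (x̄−μ₀)/SE = (82.72−80)/1.5910 = 1.7096
p-value (one-sided, H₁ greater) = 0.04367
At α=0.05: p < α → reject H₀

reject H₀: yes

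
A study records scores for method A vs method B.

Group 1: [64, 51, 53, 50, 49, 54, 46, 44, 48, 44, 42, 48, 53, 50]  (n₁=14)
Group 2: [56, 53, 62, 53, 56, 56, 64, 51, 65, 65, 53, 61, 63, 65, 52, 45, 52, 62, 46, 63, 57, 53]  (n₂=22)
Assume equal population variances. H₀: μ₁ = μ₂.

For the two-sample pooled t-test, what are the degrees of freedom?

df = n₁ + n₂ − 2 = 14 + 22 − 2 = 34

degrees of freedom = 34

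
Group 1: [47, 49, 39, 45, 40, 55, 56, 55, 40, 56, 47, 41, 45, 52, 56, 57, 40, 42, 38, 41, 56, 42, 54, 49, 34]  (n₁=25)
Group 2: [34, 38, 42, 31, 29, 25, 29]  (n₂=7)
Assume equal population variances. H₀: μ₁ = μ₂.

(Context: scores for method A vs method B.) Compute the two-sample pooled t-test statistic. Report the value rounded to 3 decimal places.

x̄₁=47.040, s₁=7.144, n₁=25
x̄₂=32.571, s₂=5.855, n₂=7
s_p² = [24·7.144² + 6·5.855²]/30 = 47.6891
SE = √(s_p²·(1/25+1/7)) = 2.9530
t = (47.040−32.571)/2.9530 = 4.8996
df = 30

test statistic = 4.900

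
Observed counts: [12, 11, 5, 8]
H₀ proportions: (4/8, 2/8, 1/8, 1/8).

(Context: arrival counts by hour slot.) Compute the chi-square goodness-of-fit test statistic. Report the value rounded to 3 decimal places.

test statistic = 5.222

n = 36; E_i = n·p_i = [18.00, 9.00, 4.50, 4.50]
χ² = (12−18.00)²/18.00 + (11−9.00)²/9.00 + (5−4.50)²/4.50 + (8−4.50)²/4.50 = 5.2222
df = 3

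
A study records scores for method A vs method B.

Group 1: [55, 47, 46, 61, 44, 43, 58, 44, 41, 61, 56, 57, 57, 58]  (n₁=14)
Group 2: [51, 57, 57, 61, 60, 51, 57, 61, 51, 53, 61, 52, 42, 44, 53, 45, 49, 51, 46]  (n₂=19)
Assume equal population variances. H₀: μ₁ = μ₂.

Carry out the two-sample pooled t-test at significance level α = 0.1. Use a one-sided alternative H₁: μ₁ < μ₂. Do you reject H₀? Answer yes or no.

x̄₁=52.000, s₁=7.338, n₁=14
x̄₂=52.737, s₂=5.943, n₂=19
s_p² = [13·7.338² + 18·5.943²]/31 = 43.0866
SE = √(s_p²·(1/14+1/19)) = 2.3120
t = (52.000−52.737)/2.3120 = -0.3187
df = 31
p-value (one-sided, H₁ less) = 0.37604
At α=0.1: p ≥ α → fail to reject H₀

reject H₀: no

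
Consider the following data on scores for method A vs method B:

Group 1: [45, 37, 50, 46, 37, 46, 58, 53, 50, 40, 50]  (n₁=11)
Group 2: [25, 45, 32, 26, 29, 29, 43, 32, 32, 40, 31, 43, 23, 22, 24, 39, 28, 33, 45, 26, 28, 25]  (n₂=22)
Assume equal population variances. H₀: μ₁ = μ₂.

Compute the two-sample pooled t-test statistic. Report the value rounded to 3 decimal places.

x̄₁=46.545, s₁=6.609, n₁=11
x̄₂=31.818, s₂=7.430, n₂=22
s_p² = [10·6.609² + 21·7.430²]/31 = 51.4839
SE = √(s_p²·(1/11+1/22)) = 2.6496
t = (46.545−31.818)/2.6496 = 5.5582
df = 31

test statistic = 5.558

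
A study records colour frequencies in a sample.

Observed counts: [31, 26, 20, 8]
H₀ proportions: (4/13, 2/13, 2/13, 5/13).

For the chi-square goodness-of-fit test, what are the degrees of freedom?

df = k − 1 = 4 − 1 = 3

degrees of freedom = 3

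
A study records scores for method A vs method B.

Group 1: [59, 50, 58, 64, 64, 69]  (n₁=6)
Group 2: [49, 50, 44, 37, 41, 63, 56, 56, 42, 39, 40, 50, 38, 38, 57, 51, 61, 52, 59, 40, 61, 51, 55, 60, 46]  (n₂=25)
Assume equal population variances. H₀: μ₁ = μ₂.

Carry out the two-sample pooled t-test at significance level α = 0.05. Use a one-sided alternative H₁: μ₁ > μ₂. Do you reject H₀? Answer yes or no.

x̄₁=60.667, s₁=6.563, n₁=6
x̄₂=49.440, s₂=8.446, n₂=25
s_p² = [5·6.563² + 24·8.446²]/29 = 66.4653
SE = √(s_p²·(1/6+1/25)) = 3.7062
t = (60.667−49.440)/3.7062 = 3.0291
df = 29
p-value (one-sided, H₁ greater) = 0.00256
At α=0.05: p < α → reject H₀

reject H₀: yes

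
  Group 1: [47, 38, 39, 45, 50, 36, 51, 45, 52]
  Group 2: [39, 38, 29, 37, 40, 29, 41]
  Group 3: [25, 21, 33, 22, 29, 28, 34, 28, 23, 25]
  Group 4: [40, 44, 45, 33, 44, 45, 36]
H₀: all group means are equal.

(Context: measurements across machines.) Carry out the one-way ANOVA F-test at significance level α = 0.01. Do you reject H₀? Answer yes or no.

Group means [44.78, 36.14, 26.80, 41.00], grand mean 36.697
SSB = Σnᵢ(x̄ᵢ−x̄)² = 1698.957; SSW = ΣΣ(x−x̄ᵢ)² = 748.013
MSB = 1698.957/3 = 566.3190; MSW = 748.013/29 = 25.7935
F = MSB/MSW = 21.9558
df = (3, 29)
p-value (upper-tail) = 0.00000
At α=0.01: p < α → reject H₀

reject H₀: yes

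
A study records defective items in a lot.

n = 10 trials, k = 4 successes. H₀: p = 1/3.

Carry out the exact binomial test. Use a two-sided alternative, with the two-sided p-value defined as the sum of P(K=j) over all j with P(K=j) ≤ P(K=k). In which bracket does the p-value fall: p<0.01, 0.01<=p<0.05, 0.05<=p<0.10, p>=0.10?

p-value bracket: p>=0.10

Exact binomial: n=10, k=4, p₀=1/3=0.3333
P(X=j) = C(n,j)·p₀^j·(1−p₀)^(n−j); p = Σ P(X=j) over j with P(X=j) ≤ P(X=4)
p-value (two-sided) = 0.73988
→ bracket: p>=0.10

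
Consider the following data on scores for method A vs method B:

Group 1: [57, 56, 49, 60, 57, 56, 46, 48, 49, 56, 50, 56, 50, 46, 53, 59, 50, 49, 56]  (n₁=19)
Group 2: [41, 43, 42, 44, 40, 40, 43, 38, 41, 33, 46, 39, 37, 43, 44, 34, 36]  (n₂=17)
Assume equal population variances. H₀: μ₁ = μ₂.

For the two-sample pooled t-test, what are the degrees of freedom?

df = n₁ + n₂ − 2 = 19 + 17 − 2 = 34

degrees of freedom = 34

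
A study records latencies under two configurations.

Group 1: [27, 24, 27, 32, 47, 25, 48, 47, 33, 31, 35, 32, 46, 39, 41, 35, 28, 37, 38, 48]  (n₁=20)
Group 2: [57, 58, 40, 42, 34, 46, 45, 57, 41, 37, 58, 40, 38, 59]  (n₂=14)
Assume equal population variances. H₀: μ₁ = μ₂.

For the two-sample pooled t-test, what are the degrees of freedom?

degrees of freedom = 32

df = n₁ + n₂ − 2 = 20 + 14 − 2 = 32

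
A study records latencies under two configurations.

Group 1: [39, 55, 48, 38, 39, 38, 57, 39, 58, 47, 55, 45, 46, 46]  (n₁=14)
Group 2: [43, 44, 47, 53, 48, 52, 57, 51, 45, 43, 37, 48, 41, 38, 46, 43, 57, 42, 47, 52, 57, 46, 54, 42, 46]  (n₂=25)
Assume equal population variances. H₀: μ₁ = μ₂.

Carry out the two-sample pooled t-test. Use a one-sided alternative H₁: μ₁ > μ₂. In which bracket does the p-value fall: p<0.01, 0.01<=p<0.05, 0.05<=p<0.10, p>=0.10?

p-value bracket: p>=0.10

x̄₁=46.429, s₁=7.366, n₁=14
x̄₂=47.160, s₂=5.713, n₂=25
s_p² = [13·7.366² + 24·5.713²]/37 = 40.2375
SE = √(s_p²·(1/14+1/25)) = 2.1175
t = (46.429−47.160)/2.1175 = -0.3454
df = 37
p-value (one-sided, H₁ greater) = 0.63414
→ bracket: p>=0.10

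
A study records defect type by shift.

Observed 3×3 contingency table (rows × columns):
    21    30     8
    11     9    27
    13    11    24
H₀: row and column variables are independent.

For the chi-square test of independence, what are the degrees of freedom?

df = (r−1)(c−1) = (3−1)·(3−1) = 4

degrees of freedom = 4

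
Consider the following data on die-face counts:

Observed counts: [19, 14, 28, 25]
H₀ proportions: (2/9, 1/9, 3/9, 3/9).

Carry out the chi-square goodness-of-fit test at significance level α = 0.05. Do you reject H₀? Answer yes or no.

reject H₀: no

n = 86; E_i = n·p_i = [19.11, 9.56, 28.67, 28.67]
χ² = (19−19.11)²/19.11 + (14−9.56)²/9.56 + (28−28.67)²/28.67 + (25−28.67)²/28.67 = 2.5523
df = 3
p-value (upper-tail) = 0.46591
At α=0.05: p ≥ α → fail to reject H₀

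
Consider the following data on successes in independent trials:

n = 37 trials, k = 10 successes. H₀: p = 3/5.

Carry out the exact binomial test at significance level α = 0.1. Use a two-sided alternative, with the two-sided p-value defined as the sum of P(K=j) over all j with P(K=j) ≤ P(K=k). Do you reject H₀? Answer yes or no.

reject H₀: yes

Exact binomial: n=37, k=10, p₀=3/5=0.6000
P(X=j) = C(n,j)·p₀^j·(1−p₀)^(n−j); p = Σ P(X=j) over j with P(X=j) ≤ P(X=10)
p-value (two-sided) = 0.00007
At α=0.1: p < α → reject H₀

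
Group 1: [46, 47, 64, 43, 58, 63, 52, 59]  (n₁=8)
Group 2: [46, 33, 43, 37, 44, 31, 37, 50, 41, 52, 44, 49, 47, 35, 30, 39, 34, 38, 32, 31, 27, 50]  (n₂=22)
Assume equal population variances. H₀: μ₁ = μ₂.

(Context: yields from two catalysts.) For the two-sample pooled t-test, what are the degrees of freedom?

df = n₁ + n₂ − 2 = 8 + 22 − 2 = 28

degrees of freedom = 28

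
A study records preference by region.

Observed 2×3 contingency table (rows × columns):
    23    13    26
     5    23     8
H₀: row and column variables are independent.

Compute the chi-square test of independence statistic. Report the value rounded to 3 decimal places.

Row totals [62, 36], col totals [28, 36, 34], n=98
χ² = (23−17.71)²/17.71 + (13−22.78)²/22.78 + (26−21.51)²/21.51 + (5−10.29)²/10.29 + (23−13.22)²/13.22 + (8−12.49)²/12.49 = 18.2664
df = 2

test statistic = 18.266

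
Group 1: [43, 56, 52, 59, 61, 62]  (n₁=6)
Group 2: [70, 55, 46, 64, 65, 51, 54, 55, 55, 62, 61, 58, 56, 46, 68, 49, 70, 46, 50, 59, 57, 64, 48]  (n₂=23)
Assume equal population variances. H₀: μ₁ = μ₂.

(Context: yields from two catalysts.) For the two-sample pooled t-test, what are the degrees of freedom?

df = n₁ + n₂ − 2 = 6 + 23 − 2 = 27

degrees of freedom = 27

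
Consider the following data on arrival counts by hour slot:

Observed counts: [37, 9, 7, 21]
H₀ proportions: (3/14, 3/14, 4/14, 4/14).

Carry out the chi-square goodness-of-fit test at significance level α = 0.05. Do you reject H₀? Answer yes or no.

reject H₀: yes

n = 74; E_i = n·p_i = [15.86, 15.86, 21.14, 21.14]
χ² = (37−15.86)²/15.86 + (9−15.86)²/15.86 + (7−21.14)²/21.14 + (21−21.14)²/21.14 = 40.6171
df = 3
p-value (upper-tail) = 0.00000
At α=0.05: p < α → reject H₀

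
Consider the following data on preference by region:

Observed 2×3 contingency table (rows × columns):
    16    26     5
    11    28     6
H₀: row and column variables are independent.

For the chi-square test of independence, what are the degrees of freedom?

degrees of freedom = 2

df = (r−1)(c−1) = (2−1)·(3−1) = 2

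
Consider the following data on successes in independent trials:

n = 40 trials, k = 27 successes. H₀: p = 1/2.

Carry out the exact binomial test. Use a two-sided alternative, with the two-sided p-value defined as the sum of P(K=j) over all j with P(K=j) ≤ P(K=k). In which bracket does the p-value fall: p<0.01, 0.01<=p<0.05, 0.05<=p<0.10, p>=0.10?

p-value bracket: 0.01<=p<0.05

Exact binomial: n=40, k=27, p₀=1/2=0.5000
P(X=j) = C(n,j)·p₀^j·(1−p₀)^(n−j); p = Σ P(X=j) over j with P(X=j) ≤ P(X=27)
p-value (two-sided) = 0.03848
→ bracket: 0.01<=p<0.05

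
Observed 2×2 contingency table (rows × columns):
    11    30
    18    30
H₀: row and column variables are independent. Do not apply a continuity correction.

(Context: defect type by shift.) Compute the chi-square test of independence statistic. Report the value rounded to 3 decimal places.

test statistic = 1.146

Row totals [41, 48], col totals [29, 60], n=89
χ² = (11−13.36)²/13.36 + (30−27.64)²/27.64 + (18−15.64)²/15.64 + (30−32.36)²/32.36 = 1.1462
df = 1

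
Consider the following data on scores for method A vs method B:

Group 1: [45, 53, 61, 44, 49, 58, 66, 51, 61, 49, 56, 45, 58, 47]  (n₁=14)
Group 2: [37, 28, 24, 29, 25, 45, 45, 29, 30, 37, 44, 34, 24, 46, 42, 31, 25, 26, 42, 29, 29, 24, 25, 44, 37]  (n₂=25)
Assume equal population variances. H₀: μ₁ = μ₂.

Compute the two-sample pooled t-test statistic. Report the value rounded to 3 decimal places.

x̄₁=53.071, s₁=7.000, n₁=14
x̄₂=33.240, s₂=7.891, n₂=25
s_p² = [13·7.000² + 24·7.891²]/37 = 57.6078
SE = √(s_p²·(1/14+1/25)) = 2.5336
t = (53.071−33.240)/2.5336 = 7.8274
df = 37

test statistic = 7.827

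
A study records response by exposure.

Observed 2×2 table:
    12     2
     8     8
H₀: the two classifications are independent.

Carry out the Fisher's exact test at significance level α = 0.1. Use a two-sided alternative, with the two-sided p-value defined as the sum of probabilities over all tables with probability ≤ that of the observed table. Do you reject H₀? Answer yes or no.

reject H₀: yes

Margins: r₁=14, r₂=16, c₁=20, c₂=10, n=30
p_obs = C(14,12)·C(16,8)/C(30,20); sum pmf over tables with pmf ≤ p_obs
p-value (two-sided) = 0.05767
At α=0.1: p < α → reject H₀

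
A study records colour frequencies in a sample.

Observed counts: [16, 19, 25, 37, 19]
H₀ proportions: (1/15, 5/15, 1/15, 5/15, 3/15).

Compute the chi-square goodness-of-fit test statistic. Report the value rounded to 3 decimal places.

test statistic = 58.224

n = 116; E_i = n·p_i = [7.73, 38.67, 7.73, 38.67, 23.20]
χ² = (16−7.73)²/7.73 + (19−38.67)²/38.67 + (25−7.73)²/7.73 + (37−38.67)²/38.67 + (19−23.20)²/23.20 = 58.2241
df = 4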